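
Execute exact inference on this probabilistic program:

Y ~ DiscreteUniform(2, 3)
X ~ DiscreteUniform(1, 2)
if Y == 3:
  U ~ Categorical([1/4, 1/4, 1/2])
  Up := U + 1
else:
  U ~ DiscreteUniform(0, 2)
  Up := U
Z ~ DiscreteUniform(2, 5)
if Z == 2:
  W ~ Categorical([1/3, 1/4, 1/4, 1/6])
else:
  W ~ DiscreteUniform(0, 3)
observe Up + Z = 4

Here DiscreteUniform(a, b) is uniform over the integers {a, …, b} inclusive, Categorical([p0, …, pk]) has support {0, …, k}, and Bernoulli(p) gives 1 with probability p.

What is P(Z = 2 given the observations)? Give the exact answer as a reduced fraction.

Enumerate traces; 40 have nonzero weight after conditioning:
  (Y=2, X=1, U=0, Z=4, W=0) weight 1/192
  (Y=2, X=1, U=0, Z=4, W=1) weight 1/192
  (Y=2, X=1, U=0, Z=4, W=2) weight 1/192
  (Y=2, X=1, U=0, Z=4, W=3) weight 1/192
  (Y=2, X=1, U=1, Z=3, W=0) weight 1/192
  (Y=2, X=1, U=1, Z=3, W=1) weight 1/192
  (Y=2, X=1, U=1, Z=3, W=2) weight 1/192
  (Y=2, X=1, U=1, Z=3, W=3) weight 1/192
  (Y=2, X=1, U=2, Z=2, W=0) weight 1/144
  … 31 more
Group by Z:
  weight(Z=2) = 7/96
  weight(Z=3) = 7/96
  weight(Z=4) = 1/24
Total weight = 7/96 + 7/96 + 1/24 = 3/16
P(Z=2 | obs) = 7/96 / 3/16 = 7/18
P(Z=3 | obs) = 7/96 / 3/16 = 7/18
P(Z=4 | obs) = 1/24 / 3/16 = 2/9

P(Z = 2 | obs) = 7/18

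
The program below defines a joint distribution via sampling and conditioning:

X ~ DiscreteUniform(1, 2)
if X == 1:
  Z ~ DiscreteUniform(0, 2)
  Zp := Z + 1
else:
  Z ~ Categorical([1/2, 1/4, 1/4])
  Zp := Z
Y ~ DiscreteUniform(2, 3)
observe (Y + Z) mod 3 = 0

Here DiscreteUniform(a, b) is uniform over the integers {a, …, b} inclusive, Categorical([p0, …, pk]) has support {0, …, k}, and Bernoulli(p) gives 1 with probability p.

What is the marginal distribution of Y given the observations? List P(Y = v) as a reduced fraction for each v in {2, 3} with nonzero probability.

P(Y=2) = 7/17, P(Y=3) = 10/17

Enumerate traces; 4 have nonzero weight after conditioning:
  (X=1, Z=0, Y=3) weight 1/12
  (X=1, Z=1, Y=2) weight 1/12
  (X=2, Z=0, Y=3) weight 1/8
  (X=2, Z=1, Y=2) weight 1/16
Group by Y:
  weight(Y=2) = 7/48
  weight(Y=3) = 5/24
Total weight = 7/48 + 5/24 = 17/48
P(Y=2 | obs) = 7/48 / 17/48 = 7/17
P(Y=3 | obs) = 5/24 / 17/48 = 10/17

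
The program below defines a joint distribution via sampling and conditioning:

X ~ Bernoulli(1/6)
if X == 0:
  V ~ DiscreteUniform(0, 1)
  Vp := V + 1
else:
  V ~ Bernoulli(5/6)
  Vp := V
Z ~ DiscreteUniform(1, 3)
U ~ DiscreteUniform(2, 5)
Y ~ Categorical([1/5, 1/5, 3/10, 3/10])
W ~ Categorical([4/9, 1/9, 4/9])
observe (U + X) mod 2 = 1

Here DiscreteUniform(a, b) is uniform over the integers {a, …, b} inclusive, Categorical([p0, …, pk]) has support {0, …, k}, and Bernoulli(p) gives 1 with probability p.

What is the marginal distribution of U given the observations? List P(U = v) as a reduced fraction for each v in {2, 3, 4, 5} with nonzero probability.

P(U=2) = 1/12, P(U=3) = 5/12, P(U=4) = 1/12, P(U=5) = 5/12

Enumerate traces; 288 have nonzero weight after conditioning:
  (X=0, V=0, Z=1, U=3, Y=0, W=0) weight 1/324
  (X=0, V=0, Z=1, U=3, Y=0, W=1) weight 1/1296
  (X=0, V=0, Z=1, U=3, Y=0, W=2) weight 1/324
  (X=0, V=0, Z=1, U=3, Y=1, W=0) weight 1/324
  (X=0, V=0, Z=1, U=3, Y=1, W=1) weight 1/1296
  (X=0, V=0, Z=1, U=3, Y=1, W=2) weight 1/324
  (X=0, V=0, Z=1, U=3, Y=2, W=0) weight 1/216
  (X=0, V=0, Z=1, U=3, Y=2, W=1) weight 1/864
  (X=0, V=0, Z=1, U=5, Y=0, W=0) weight 1/324
  (X=1, V=0, Z=1, U=2, Y=0, W=0) weight 1/4860
  … 278 more
Group by U:
  weight(U=2) = 1/24
  weight(U=3) = 5/24
  weight(U=4) = 1/24
  weight(U=5) = 5/24
Total weight = 1/24 + 5/24 + 1/24 + 5/24 = 1/2
P(U=2 | obs) = 1/24 / 1/2 = 1/12
P(U=3 | obs) = 5/24 / 1/2 = 5/12
P(U=4 | obs) = 1/24 / 1/2 = 1/12
P(U=5 | obs) = 5/24 / 1/2 = 5/12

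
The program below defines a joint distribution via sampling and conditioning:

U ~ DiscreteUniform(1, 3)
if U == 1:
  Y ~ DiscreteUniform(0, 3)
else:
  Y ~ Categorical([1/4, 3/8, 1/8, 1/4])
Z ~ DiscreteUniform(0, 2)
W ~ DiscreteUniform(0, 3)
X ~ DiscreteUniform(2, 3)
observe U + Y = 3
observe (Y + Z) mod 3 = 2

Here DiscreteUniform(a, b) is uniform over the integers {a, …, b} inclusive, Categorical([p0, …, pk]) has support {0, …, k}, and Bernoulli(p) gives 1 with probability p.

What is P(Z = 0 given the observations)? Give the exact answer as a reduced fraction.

Enumerate traces; 24 have nonzero weight after conditioning:
  (U=1, Y=2, Z=0, W=0, X=2) weight 1/288
  (U=1, Y=2, Z=0, W=0, X=3) weight 1/288
  (U=1, Y=2, Z=0, W=1, X=2) weight 1/288
  (U=1, Y=2, Z=0, W=1, X=3) weight 1/288
  (U=1, Y=2, Z=0, W=2, X=2) weight 1/288
  (U=1, Y=2, Z=0, W=2, X=3) weight 1/288
  (U=1, Y=2, Z=0, W=3, X=2) weight 1/288
  (U=1, Y=2, Z=0, W=3, X=3) weight 1/288
  (U=2, Y=1, Z=1, W=0, X=2) weight 1/192
  (U=3, Y=0, Z=2, W=0, X=2) weight 1/288
  … 14 more
Group by Z:
  weight(Z=0) = 1/36
  weight(Z=1) = 1/24
  weight(Z=2) = 1/36
Total weight = 1/36 + 1/24 + 1/36 = 7/72
P(Z=0 | obs) = 1/36 / 7/72 = 2/7
P(Z=1 | obs) = 1/24 / 7/72 = 3/7
P(Z=2 | obs) = 1/36 / 7/72 = 2/7

P(Z = 0 | obs) = 2/7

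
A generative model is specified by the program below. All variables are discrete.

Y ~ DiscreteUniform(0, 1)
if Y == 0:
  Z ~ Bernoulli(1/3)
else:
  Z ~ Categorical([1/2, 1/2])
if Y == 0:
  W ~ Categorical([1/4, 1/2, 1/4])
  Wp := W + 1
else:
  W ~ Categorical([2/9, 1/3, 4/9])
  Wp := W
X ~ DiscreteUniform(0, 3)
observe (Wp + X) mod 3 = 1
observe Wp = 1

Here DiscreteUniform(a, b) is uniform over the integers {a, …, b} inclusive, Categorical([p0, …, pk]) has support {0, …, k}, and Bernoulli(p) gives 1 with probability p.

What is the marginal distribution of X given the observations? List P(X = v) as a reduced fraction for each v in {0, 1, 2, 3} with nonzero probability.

Enumerate traces; 8 have nonzero weight after conditioning:
  (Y=0, Z=0, W=0, X=0) weight 1/48
  (Y=0, Z=0, W=0, X=3) weight 1/48
  (Y=0, Z=1, W=0, X=0) weight 1/96
  (Y=0, Z=1, W=0, X=3) weight 1/96
  (Y=1, Z=0, W=1, X=0) weight 1/48
  (Y=1, Z=0, W=1, X=3) weight 1/48
  (Y=1, Z=1, W=1, X=0) weight 1/48
  (Y=1, Z=1, W=1, X=3) weight 1/48
Group by X:
  weight(X=0) = 7/96
  weight(X=3) = 7/96
Total weight = 7/96 + 7/96 = 7/48
P(X=0 | obs) = 7/96 / 7/48 = 1/2
P(X=3 | obs) = 7/96 / 7/48 = 1/2

P(X=0) = 1/2, P(X=3) = 1/2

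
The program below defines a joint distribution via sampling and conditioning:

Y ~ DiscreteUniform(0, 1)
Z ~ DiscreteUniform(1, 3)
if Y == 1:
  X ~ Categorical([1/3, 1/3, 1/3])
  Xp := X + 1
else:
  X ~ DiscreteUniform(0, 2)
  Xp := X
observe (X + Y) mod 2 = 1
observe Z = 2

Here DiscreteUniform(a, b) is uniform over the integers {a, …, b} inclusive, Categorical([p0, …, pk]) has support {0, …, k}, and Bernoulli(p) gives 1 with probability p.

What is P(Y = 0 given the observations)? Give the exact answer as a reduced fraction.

P(Y = 0 | obs) = 1/3

Enumerate traces; 3 have nonzero weight after conditioning:
  (Y=0, Z=2, X=1) weight 1/18
  (Y=1, Z=2, X=0) weight 1/18
  (Y=1, Z=2, X=2) weight 1/18
Group by Y:
  weight(Y=0) = 1/18
  weight(Y=1) = 1/9
Total weight = 1/18 + 1/9 = 1/6
P(Y=0 | obs) = 1/18 / 1/6 = 1/3
P(Y=1 | obs) = 1/9 / 1/6 = 2/3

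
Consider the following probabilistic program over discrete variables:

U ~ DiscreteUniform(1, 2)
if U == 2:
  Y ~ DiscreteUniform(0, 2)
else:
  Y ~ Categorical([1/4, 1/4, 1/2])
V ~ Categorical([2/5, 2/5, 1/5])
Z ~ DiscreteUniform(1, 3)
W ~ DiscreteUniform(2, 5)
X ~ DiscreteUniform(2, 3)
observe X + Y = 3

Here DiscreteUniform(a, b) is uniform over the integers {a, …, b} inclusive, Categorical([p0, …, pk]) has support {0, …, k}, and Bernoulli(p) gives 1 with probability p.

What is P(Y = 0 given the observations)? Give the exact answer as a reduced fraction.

P(Y = 0 | obs) = 1/2

Enumerate traces; 144 have nonzero weight after conditioning:
  (U=1, Y=0, V=0, Z=1, W=2, X=3) weight 1/480
  (U=1, Y=0, V=0, Z=1, W=3, X=3) weight 1/480
  (U=1, Y=0, V=0, Z=1, W=4, X=3) weight 1/480
  (U=1, Y=0, V=0, Z=1, W=5, X=3) weight 1/480
  (U=1, Y=0, V=0, Z=2, W=2, X=3) weight 1/480
  (U=1, Y=0, V=0, Z=2, W=3, X=3) weight 1/480
  (U=1, Y=0, V=0, Z=2, W=4, X=3) weight 1/480
  (U=1, Y=0, V=0, Z=2, W=5, X=3) weight 1/480
  (U=1, Y=1, V=0, Z=1, W=2, X=2) weight 1/480
  … 135 more
Group by Y:
  weight(Y=0) = 7/48
  weight(Y=1) = 7/48
Total weight = 7/48 + 7/48 = 7/24
P(Y=0 | obs) = 7/48 / 7/24 = 1/2
P(Y=1 | obs) = 7/48 / 7/24 = 1/2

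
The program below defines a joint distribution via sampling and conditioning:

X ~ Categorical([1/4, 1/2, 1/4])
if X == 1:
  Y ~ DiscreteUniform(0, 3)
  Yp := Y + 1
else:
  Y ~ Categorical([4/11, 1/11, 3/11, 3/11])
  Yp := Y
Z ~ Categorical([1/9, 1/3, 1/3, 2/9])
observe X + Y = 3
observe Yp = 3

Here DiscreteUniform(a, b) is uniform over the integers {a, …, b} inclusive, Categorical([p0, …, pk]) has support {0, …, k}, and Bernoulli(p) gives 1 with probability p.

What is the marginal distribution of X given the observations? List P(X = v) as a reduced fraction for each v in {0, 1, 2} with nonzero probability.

P(X=0) = 6/17, P(X=1) = 11/17

Enumerate traces; 8 have nonzero weight after conditioning:
  (X=0, Y=3, Z=0) weight 1/132
  (X=0, Y=3, Z=1) weight 1/44
  (X=0, Y=3, Z=2) weight 1/44
  (X=0, Y=3, Z=3) weight 1/66
  (X=1, Y=2, Z=0) weight 1/72
  (X=1, Y=2, Z=1) weight 1/24
  (X=1, Y=2, Z=2) weight 1/24
  (X=1, Y=2, Z=3) weight 1/36
Group by X:
  weight(X=0) = 3/44
  weight(X=1) = 1/8
Total weight = 3/44 + 1/8 = 17/88
P(X=0 | obs) = 3/44 / 17/88 = 6/17
P(X=1 | obs) = 1/8 / 17/88 = 11/17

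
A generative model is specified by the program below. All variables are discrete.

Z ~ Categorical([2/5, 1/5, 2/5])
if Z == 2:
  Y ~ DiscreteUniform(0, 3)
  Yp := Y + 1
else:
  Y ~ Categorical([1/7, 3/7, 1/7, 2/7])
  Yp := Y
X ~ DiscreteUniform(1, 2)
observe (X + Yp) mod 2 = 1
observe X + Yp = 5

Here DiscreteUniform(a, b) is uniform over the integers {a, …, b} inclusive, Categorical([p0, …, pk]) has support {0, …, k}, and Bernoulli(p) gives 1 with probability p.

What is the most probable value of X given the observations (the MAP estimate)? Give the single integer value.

Enumerate traces; 4 have nonzero weight after conditioning:
  (Z=0, Y=3, X=2) weight 2/35
  (Z=1, Y=3, X=2) weight 1/35
  (Z=2, Y=2, X=2) weight 1/20
  (Z=2, Y=3, X=1) weight 1/20
Group by X:
  weight(X=1) = 1/20
  weight(X=2) = 19/140
Total weight = 1/20 + 19/140 = 13/70
P(X=1 | obs) = 1/20 / 13/70 = 7/26
P(X=2 | obs) = 19/140 / 13/70 = 19/26
argmax = 2

argmax_v P(X = v | obs) = 2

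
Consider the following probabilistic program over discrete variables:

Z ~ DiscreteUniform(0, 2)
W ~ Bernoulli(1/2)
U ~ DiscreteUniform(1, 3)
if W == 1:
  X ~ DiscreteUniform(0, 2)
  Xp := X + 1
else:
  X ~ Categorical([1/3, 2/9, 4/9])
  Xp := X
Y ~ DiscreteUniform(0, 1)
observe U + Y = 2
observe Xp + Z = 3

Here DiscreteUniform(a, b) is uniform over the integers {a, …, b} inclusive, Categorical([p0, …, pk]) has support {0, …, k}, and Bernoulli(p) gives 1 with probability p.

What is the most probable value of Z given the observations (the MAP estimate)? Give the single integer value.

argmax_v P(Z = v | obs) = 1

Enumerate traces; 10 have nonzero weight after conditioning:
  (Z=0, W=1, U=1, X=2, Y=1) weight 1/108
  (Z=0, W=1, U=2, X=2, Y=0) weight 1/108
  (Z=1, W=0, U=1, X=2, Y=1) weight 1/81
  (Z=1, W=0, U=2, X=2, Y=0) weight 1/81
  (Z=1, W=1, U=1, X=1, Y=1) weight 1/108
  (Z=1, W=1, U=2, X=1, Y=0) weight 1/108
  (Z=2, W=0, U=1, X=1, Y=1) weight 1/162
  (Z=2, W=0, U=2, X=1, Y=0) weight 1/162
  … 2 more
Group by Z:
  weight(Z=0) = 1/54
  weight(Z=1) = 7/162
  weight(Z=2) = 5/162
Total weight = 1/54 + 7/162 + 5/162 = 5/54
P(Z=0 | obs) = 1/54 / 5/54 = 1/5
P(Z=1 | obs) = 7/162 / 5/54 = 7/15
P(Z=2 | obs) = 5/162 / 5/54 = 1/3
argmax = 1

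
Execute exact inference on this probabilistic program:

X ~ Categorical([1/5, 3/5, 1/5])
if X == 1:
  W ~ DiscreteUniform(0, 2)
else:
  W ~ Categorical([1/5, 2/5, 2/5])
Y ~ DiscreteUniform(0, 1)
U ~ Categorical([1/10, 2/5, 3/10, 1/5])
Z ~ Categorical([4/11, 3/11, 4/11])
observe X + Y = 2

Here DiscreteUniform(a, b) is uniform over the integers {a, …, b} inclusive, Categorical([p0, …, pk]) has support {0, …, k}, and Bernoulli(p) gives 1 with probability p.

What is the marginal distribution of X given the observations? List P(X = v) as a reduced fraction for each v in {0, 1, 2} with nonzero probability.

Enumerate traces; 72 have nonzero weight after conditioning:
  (X=1, W=0, Y=1, U=0, Z=0) weight 1/275
  (X=1, W=0, Y=1, U=0, Z=1) weight 3/1100
  (X=1, W=0, Y=1, U=0, Z=2) weight 1/275
  (X=1, W=0, Y=1, U=1, Z=0) weight 4/275
  (X=1, W=0, Y=1, U=1, Z=1) weight 3/275
  (X=1, W=0, Y=1, U=1, Z=2) weight 4/275
  (X=1, W=0, Y=1, U=2, Z=0) weight 3/275
  (X=1, W=0, Y=1, U=2, Z=1) weight 9/1100
  (X=2, W=0, Y=0, U=0, Z=0) weight 1/1375
  … 63 more
Group by X:
  weight(X=1) = 3/10
  weight(X=2) = 1/10
Total weight = 3/10 + 1/10 = 2/5
P(X=1 | obs) = 3/10 / 2/5 = 3/4
P(X=2 | obs) = 1/10 / 2/5 = 1/4

P(X=1) = 3/4, P(X=2) = 1/4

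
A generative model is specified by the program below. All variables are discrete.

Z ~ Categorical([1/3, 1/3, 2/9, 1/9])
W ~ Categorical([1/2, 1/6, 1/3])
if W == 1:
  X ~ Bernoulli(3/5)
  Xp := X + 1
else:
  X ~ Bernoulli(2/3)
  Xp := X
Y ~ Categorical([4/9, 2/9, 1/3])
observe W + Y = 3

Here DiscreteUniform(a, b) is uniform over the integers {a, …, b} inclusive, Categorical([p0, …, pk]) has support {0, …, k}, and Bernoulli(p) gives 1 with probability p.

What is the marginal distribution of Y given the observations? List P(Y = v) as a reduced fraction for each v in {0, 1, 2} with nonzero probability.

P(Y=1) = 4/7, P(Y=2) = 3/7

Enumerate traces; 16 have nonzero weight after conditioning:
  (Z=0, W=1, X=0, Y=2) weight 1/135
  (Z=0, W=1, X=1, Y=2) weight 1/90
  (Z=0, W=2, X=0, Y=1) weight 2/243
  (Z=0, W=2, X=1, Y=1) weight 4/243
  (Z=1, W=1, X=0, Y=2) weight 1/135
  (Z=1, W=1, X=1, Y=2) weight 1/90
  (Z=1, W=2, X=0, Y=1) weight 2/243
  (Z=1, W=2, X=1, Y=1) weight 4/243
  … 8 more
Group by Y:
  weight(Y=1) = 2/27
  weight(Y=2) = 1/18
Total weight = 2/27 + 1/18 = 7/54
P(Y=1 | obs) = 2/27 / 7/54 = 4/7
P(Y=2 | obs) = 1/18 / 7/54 = 3/7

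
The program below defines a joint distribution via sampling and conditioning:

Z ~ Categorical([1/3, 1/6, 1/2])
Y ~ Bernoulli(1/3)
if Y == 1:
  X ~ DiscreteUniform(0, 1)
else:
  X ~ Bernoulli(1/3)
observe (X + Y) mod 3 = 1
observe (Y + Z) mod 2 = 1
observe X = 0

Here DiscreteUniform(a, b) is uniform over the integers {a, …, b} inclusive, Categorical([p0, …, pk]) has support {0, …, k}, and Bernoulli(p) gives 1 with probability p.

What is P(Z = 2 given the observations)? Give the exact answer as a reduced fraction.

Enumerate traces; 2 have nonzero weight after conditioning:
  (Z=0, Y=1, X=0) weight 1/18
  (Z=2, Y=1, X=0) weight 1/12
Group by Z:
  weight(Z=0) = 1/18
  weight(Z=2) = 1/12
Total weight = 1/18 + 1/12 = 5/36
P(Z=0 | obs) = 1/18 / 5/36 = 2/5
P(Z=2 | obs) = 1/12 / 5/36 = 3/5

P(Z = 2 | obs) = 3/5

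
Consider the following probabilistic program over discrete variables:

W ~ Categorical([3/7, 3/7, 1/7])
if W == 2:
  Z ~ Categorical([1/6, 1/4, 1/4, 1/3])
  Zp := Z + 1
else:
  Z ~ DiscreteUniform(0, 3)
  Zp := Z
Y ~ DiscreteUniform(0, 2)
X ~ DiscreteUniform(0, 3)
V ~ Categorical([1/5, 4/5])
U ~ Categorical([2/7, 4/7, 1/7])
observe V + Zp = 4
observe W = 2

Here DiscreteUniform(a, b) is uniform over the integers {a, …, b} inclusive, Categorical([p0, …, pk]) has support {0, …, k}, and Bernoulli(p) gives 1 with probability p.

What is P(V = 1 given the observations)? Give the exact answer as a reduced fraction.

Enumerate traces; 72 have nonzero weight after conditioning:
  (W=2, Z=2, Y=0, X=0, V=1, U=0) weight 1/1470
  (W=2, Z=2, Y=0, X=0, V=1, U=1) weight 1/735
  (W=2, Z=2, Y=0, X=0, V=1, U=2) weight 1/2940
  (W=2, Z=2, Y=0, X=1, V=1, U=0) weight 1/1470
  (W=2, Z=2, Y=0, X=1, V=1, U=1) weight 1/735
  (W=2, Z=2, Y=0, X=1, V=1, U=2) weight 1/2940
  (W=2, Z=2, Y=0, X=2, V=1, U=0) weight 1/1470
  (W=2, Z=2, Y=0, X=2, V=1, U=1) weight 1/735
  (W=2, Z=3, Y=0, X=0, V=0, U=0) weight 1/4410
  … 63 more
Group by V:
  weight(V=0) = 1/105
  weight(V=1) = 1/35
Total weight = 1/105 + 1/35 = 4/105
P(V=0 | obs) = 1/105 / 4/105 = 1/4
P(V=1 | obs) = 1/35 / 4/105 = 3/4

P(V = 1 | obs) = 3/4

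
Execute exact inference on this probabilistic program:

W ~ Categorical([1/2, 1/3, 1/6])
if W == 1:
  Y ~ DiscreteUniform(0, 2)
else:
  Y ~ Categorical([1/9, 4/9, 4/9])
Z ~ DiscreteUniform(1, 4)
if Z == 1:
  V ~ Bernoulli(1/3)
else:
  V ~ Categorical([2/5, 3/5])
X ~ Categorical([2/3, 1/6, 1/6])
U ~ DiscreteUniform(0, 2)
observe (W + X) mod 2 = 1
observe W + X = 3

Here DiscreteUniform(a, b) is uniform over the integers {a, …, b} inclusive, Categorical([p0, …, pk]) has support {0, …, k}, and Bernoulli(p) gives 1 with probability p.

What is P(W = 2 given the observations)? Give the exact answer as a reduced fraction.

Enumerate traces; 144 have nonzero weight after conditioning:
  (W=1, Y=0, Z=1, V=0, X=2, U=0) weight 1/972
  (W=1, Y=0, Z=1, V=0, X=2, U=1) weight 1/972
  (W=1, Y=0, Z=1, V=0, X=2, U=2) weight 1/972
  (W=1, Y=0, Z=1, V=1, X=2, U=0) weight 1/1944
  (W=1, Y=0, Z=1, V=1, X=2, U=1) weight 1/1944
  (W=1, Y=0, Z=1, V=1, X=2, U=2) weight 1/1944
  (W=1, Y=0, Z=2, V=0, X=2, U=0) weight 1/1620
  (W=1, Y=0, Z=2, V=0, X=2, U=1) weight 1/1620
  (W=2, Y=0, Z=1, V=0, X=1, U=0) weight 1/5832
  … 135 more
Group by W:
  weight(W=1) = 1/18
  weight(W=2) = 1/36
Total weight = 1/18 + 1/36 = 1/12
P(W=1 | obs) = 1/18 / 1/12 = 2/3
P(W=2 | obs) = 1/36 / 1/12 = 1/3

P(W = 2 | obs) = 1/3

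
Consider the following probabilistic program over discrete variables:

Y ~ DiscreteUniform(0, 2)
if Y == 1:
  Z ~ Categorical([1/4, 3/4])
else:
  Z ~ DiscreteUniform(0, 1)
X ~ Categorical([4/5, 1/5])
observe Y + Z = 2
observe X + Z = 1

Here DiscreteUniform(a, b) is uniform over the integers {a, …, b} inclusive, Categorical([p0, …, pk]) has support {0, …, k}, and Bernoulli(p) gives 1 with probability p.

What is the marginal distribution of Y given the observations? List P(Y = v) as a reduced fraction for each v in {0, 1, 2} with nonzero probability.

Enumerate traces; 2 have nonzero weight after conditioning:
  (Y=1, Z=1, X=0) weight 1/5
  (Y=2, Z=0, X=1) weight 1/30
Group by Y:
  weight(Y=1) = 1/5
  weight(Y=2) = 1/30
Total weight = 1/5 + 1/30 = 7/30
P(Y=1 | obs) = 1/5 / 7/30 = 6/7
P(Y=2 | obs) = 1/30 / 7/30 = 1/7

P(Y=1) = 6/7, P(Y=2) = 1/7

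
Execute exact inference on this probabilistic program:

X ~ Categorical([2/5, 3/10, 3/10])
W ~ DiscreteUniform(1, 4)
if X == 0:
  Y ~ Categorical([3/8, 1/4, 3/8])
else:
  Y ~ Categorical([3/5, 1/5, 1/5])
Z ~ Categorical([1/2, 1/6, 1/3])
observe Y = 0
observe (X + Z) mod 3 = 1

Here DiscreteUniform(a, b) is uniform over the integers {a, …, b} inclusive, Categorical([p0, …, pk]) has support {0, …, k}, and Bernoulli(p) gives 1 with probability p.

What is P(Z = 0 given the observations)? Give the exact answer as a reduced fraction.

Enumerate traces; 12 have nonzero weight after conditioning:
  (X=0, W=1, Y=0, Z=1) weight 1/160
  (X=0, W=2, Y=0, Z=1) weight 1/160
  (X=0, W=3, Y=0, Z=1) weight 1/160
  (X=0, W=4, Y=0, Z=1) weight 1/160
  (X=1, W=1, Y=0, Z=0) weight 9/400
  (X=1, W=2, Y=0, Z=0) weight 9/400
  (X=1, W=3, Y=0, Z=0) weight 9/400
  (X=1, W=4, Y=0, Z=0) weight 9/400
  (X=2, W=1, Y=0, Z=2) weight 3/200
  … 3 more
Group by Z:
  weight(Z=0) = 9/100
  weight(Z=1) = 1/40
  weight(Z=2) = 3/50
Total weight = 9/100 + 1/40 + 3/50 = 7/40
P(Z=0 | obs) = 9/100 / 7/40 = 18/35
P(Z=1 | obs) = 1/40 / 7/40 = 1/7
P(Z=2 | obs) = 3/50 / 7/40 = 12/35

P(Z = 0 | obs) = 18/35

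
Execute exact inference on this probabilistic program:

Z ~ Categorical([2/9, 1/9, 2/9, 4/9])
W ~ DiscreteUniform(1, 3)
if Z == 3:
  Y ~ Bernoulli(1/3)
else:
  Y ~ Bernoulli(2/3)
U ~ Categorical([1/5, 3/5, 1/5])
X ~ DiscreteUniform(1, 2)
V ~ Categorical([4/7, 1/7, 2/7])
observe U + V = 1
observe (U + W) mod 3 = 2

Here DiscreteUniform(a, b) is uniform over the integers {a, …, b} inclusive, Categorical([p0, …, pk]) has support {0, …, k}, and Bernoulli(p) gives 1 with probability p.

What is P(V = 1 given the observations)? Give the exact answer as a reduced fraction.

Enumerate traces; 32 have nonzero weight after conditioning:
  (Z=0, W=1, Y=0, U=1, X=1, V=0) weight 4/945
  (Z=0, W=1, Y=0, U=1, X=2, V=0) weight 4/945
  (Z=0, W=1, Y=1, U=1, X=1, V=0) weight 8/945
  (Z=0, W=1, Y=1, U=1, X=2, V=0) weight 8/945
  (Z=0, W=2, Y=0, U=0, X=1, V=1) weight 1/2835
  (Z=0, W=2, Y=0, U=0, X=2, V=1) weight 1/2835
  (Z=0, W=2, Y=1, U=0, X=1, V=1) weight 2/2835
  (Z=0, W=2, Y=1, U=0, X=2, V=1) weight 2/2835
  … 24 more
Group by V:
  weight(V=0) = 4/35
  weight(V=1) = 1/105
Total weight = 4/35 + 1/105 = 13/105
P(V=0 | obs) = 4/35 / 13/105 = 12/13
P(V=1 | obs) = 1/105 / 13/105 = 1/13

P(V = 1 | obs) = 1/13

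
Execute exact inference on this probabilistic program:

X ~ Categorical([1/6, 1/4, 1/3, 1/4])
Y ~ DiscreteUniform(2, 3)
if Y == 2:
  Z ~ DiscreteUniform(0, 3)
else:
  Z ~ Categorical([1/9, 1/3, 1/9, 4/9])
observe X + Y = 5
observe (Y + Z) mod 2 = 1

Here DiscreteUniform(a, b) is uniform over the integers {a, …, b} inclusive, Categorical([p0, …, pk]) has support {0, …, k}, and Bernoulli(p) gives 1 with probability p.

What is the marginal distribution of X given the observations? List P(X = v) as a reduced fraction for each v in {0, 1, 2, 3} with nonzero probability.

P(X=2) = 16/43, P(X=3) = 27/43

Enumerate traces; 4 have nonzero weight after conditioning:
  (X=2, Y=3, Z=0) weight 1/54
  (X=2, Y=3, Z=2) weight 1/54
  (X=3, Y=2, Z=1) weight 1/32
  (X=3, Y=2, Z=3) weight 1/32
Group by X:
  weight(X=2) = 1/27
  weight(X=3) = 1/16
Total weight = 1/27 + 1/16 = 43/432
P(X=2 | obs) = 1/27 / 43/432 = 16/43
P(X=3 | obs) = 1/16 / 43/432 = 27/43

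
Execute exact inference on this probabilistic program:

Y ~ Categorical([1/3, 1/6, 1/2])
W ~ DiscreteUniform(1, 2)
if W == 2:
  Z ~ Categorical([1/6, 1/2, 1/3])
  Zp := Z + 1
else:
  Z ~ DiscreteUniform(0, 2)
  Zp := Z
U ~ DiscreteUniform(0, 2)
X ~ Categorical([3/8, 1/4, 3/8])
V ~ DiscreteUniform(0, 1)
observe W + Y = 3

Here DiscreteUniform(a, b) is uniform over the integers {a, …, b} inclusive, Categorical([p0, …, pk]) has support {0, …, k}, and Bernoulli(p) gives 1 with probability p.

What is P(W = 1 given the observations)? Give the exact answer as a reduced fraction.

Enumerate traces; 108 have nonzero weight after conditioning:
  (Y=1, W=2, Z=0, U=0, X=0, V=0) weight 1/1152
  (Y=1, W=2, Z=0, U=0, X=0, V=1) weight 1/1152
  (Y=1, W=2, Z=0, U=0, X=1, V=0) weight 1/1728
  (Y=1, W=2, Z=0, U=0, X=1, V=1) weight 1/1728
  (Y=1, W=2, Z=0, U=0, X=2, V=0) weight 1/1152
  (Y=1, W=2, Z=0, U=0, X=2, V=1) weight 1/1152
  (Y=1, W=2, Z=0, U=1, X=0, V=0) weight 1/1152
  (Y=1, W=2, Z=0, U=1, X=0, V=1) weight 1/1152
  (Y=2, W=1, Z=0, U=0, X=0, V=0) weight 1/192
  … 99 more
Group by W:
  weight(W=1) = 1/4
  weight(W=2) = 1/12
Total weight = 1/4 + 1/12 = 1/3
P(W=1 | obs) = 1/4 / 1/3 = 3/4
P(W=2 | obs) = 1/12 / 1/3 = 1/4

P(W = 1 | obs) = 3/4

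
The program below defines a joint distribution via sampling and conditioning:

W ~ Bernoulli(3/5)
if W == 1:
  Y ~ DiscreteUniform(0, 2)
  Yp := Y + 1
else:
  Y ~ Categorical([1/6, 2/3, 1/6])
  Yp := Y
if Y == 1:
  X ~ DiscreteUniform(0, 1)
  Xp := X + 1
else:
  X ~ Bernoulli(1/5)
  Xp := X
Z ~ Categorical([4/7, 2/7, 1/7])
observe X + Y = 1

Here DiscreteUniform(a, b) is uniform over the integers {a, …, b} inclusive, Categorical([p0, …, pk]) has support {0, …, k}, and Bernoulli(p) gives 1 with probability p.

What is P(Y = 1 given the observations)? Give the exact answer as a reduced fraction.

P(Y = 1 | obs) = 35/43

Enumerate traces; 12 have nonzero weight after conditioning:
  (W=0, Y=0, X=1, Z=0) weight 4/525
  (W=0, Y=0, X=1, Z=1) weight 2/525
  (W=0, Y=0, X=1, Z=2) weight 1/525
  (W=0, Y=1, X=0, Z=0) weight 8/105
  (W=0, Y=1, X=0, Z=1) weight 4/105
  (W=0, Y=1, X=0, Z=2) weight 2/105
  (W=1, Y=0, X=1, Z=0) weight 4/175
  (W=1, Y=0, X=1, Z=1) weight 2/175
  … 4 more
Group by Y:
  weight(Y=0) = 4/75
  weight(Y=1) = 7/30
Total weight = 4/75 + 7/30 = 43/150
P(Y=0 | obs) = 4/75 / 43/150 = 8/43
P(Y=1 | obs) = 7/30 / 43/150 = 35/43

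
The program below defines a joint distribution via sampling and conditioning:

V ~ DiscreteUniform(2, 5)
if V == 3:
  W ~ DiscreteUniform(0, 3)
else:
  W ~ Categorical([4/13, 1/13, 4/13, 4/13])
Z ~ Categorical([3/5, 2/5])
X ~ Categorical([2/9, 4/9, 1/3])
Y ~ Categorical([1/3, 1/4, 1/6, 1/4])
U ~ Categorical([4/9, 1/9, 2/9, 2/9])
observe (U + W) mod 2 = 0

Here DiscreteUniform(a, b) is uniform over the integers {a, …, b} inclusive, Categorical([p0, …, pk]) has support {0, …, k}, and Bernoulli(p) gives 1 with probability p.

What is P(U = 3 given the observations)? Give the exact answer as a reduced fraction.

Enumerate traces; 768 have nonzero weight after conditioning:
  (V=2, W=0, Z=0, X=0, Y=0, U=0) weight 8/5265
  (V=2, W=0, Z=0, X=0, Y=0, U=2) weight 4/5265
  (V=2, W=0, Z=0, X=0, Y=1, U=0) weight 2/1755
  (V=2, W=0, Z=0, X=0, Y=1, U=2) weight 1/1755
  (V=2, W=0, Z=0, X=0, Y=2, U=0) weight 4/5265
  (V=2, W=0, Z=0, X=0, Y=2, U=2) weight 2/5265
  (V=2, W=0, Z=0, X=0, Y=3, U=0) weight 2/1755
  (V=2, W=0, Z=0, X=0, Y=3, U=2) weight 1/1755
  (V=2, W=1, Z=0, X=0, Y=0, U=1) weight 1/10530
  (V=2, W=1, Z=0, X=0, Y=0, U=3) weight 1/5265
  … 758 more
Group by U:
  weight(U=0) = 61/234
  weight(U=1) = 43/936
  weight(U=2) = 61/468
  weight(U=3) = 43/468
Total weight = 61/234 + 43/936 + 61/468 + 43/468 = 55/104
P(U=0 | obs) = 61/234 / 55/104 = 244/495
P(U=1 | obs) = 43/936 / 55/104 = 43/495
P(U=2 | obs) = 61/468 / 55/104 = 122/495
P(U=3 | obs) = 43/468 / 55/104 = 86/495

P(U = 3 | obs) = 86/495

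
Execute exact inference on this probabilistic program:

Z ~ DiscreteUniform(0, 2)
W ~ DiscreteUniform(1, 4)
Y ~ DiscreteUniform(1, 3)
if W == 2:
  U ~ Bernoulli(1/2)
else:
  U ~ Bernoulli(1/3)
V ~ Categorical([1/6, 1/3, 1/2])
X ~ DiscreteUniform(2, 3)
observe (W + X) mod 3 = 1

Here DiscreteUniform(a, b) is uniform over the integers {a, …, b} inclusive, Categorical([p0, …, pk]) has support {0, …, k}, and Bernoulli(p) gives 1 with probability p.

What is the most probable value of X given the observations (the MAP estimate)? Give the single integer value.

Enumerate traces; 162 have nonzero weight after conditioning:
  (Z=0, W=1, Y=1, U=0, V=0, X=3) weight 1/648
  (Z=0, W=1, Y=1, U=0, V=1, X=3) weight 1/324
  (Z=0, W=1, Y=1, U=0, V=2, X=3) weight 1/216
  (Z=0, W=1, Y=1, U=1, V=0, X=3) weight 1/1296
  (Z=0, W=1, Y=1, U=1, V=1, X=3) weight 1/648
  (Z=0, W=1, Y=1, U=1, V=2, X=3) weight 1/432
  (Z=0, W=1, Y=2, U=0, V=0, X=3) weight 1/648
  (Z=0, W=1, Y=2, U=0, V=1, X=3) weight 1/324
  (Z=0, W=2, Y=1, U=0, V=0, X=2) weight 1/864
  … 153 more
Group by X:
  weight(X=2) = 1/8
  weight(X=3) = 1/4
Total weight = 1/8 + 1/4 = 3/8
P(X=2 | obs) = 1/8 / 3/8 = 1/3
P(X=3 | obs) = 1/4 / 3/8 = 2/3
argmax = 3

argmax_v P(X = v | obs) = 3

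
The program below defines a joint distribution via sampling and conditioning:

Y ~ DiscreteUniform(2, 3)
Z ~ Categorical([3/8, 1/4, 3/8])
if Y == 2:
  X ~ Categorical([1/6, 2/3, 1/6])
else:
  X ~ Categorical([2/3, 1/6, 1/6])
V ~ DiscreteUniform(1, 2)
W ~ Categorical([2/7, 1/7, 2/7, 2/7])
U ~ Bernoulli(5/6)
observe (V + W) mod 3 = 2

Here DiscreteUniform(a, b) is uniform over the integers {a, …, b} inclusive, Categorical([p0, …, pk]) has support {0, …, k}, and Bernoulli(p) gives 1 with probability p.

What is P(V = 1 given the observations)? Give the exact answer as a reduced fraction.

P(V = 1 | obs) = 1/5

Enumerate traces; 108 have nonzero weight after conditioning:
  (Y=2, Z=0, X=0, V=1, W=1, U=0) weight 1/2688
  (Y=2, Z=0, X=0, V=1, W=1, U=1) weight 5/2688
  (Y=2, Z=0, X=0, V=2, W=0, U=0) weight 1/1344
  (Y=2, Z=0, X=0, V=2, W=0, U=1) weight 5/1344
  (Y=2, Z=0, X=0, V=2, W=3, U=0) weight 1/1344
  (Y=2, Z=0, X=0, V=2, W=3, U=1) weight 5/1344
  (Y=2, Z=0, X=1, V=1, W=1, U=0) weight 1/672
  (Y=2, Z=0, X=1, V=1, W=1, U=1) weight 5/672
  … 100 more
Group by V:
  weight(V=1) = 1/14
  weight(V=2) = 2/7
Total weight = 1/14 + 2/7 = 5/14
P(V=1 | obs) = 1/14 / 5/14 = 1/5
P(V=2 | obs) = 2/7 / 5/14 = 4/5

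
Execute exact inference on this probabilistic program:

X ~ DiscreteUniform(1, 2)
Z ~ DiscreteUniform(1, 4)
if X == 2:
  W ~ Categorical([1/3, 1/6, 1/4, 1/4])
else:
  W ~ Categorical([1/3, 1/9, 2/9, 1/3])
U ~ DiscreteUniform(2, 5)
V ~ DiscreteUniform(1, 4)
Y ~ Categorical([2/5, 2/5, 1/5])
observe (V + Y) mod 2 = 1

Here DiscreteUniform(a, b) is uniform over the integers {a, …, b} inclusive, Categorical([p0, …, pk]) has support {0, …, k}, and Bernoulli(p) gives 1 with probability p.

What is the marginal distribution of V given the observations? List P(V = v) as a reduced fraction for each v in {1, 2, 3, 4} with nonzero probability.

Enumerate traces; 768 have nonzero weight after conditioning:
  (X=1, Z=1, W=0, U=2, V=1, Y=0) weight 1/960
  (X=1, Z=1, W=0, U=2, V=1, Y=2) weight 1/1920
  (X=1, Z=1, W=0, U=2, V=2, Y=1) weight 1/960
  (X=1, Z=1, W=0, U=2, V=3, Y=0) weight 1/960
  (X=1, Z=1, W=0, U=2, V=3, Y=2) weight 1/1920
  (X=1, Z=1, W=0, U=2, V=4, Y=1) weight 1/960
  (X=1, Z=1, W=0, U=3, V=1, Y=0) weight 1/960
  (X=1, Z=1, W=0, U=3, V=1, Y=2) weight 1/1920
  … 760 more
Group by V:
  weight(V=1) = 3/20
  weight(V=2) = 1/10
  weight(V=3) = 3/20
  weight(V=4) = 1/10
Total weight = 3/20 + 1/10 + 3/20 + 1/10 = 1/2
P(V=1 | obs) = 3/20 / 1/2 = 3/10
P(V=2 | obs) = 1/10 / 1/2 = 1/5
P(V=3 | obs) = 3/20 / 1/2 = 3/10
P(V=4 | obs) = 1/10 / 1/2 = 1/5

P(V=1) = 3/10, P(V=2) = 1/5, P(V=3) = 3/10, P(V=4) = 1/5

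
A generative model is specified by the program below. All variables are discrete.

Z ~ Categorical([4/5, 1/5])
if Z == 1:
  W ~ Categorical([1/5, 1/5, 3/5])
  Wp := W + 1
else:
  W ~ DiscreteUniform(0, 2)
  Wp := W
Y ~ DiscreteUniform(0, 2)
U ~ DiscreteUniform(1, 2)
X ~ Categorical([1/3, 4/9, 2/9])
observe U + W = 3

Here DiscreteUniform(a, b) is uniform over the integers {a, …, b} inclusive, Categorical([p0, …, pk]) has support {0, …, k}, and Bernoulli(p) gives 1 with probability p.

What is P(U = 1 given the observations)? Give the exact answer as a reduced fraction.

Enumerate traces; 36 have nonzero weight after conditioning:
  (Z=0, W=1, Y=0, U=2, X=0) weight 2/135
  (Z=0, W=1, Y=0, U=2, X=1) weight 8/405
  (Z=0, W=1, Y=0, U=2, X=2) weight 4/405
  (Z=0, W=1, Y=1, U=2, X=0) weight 2/135
  (Z=0, W=1, Y=1, U=2, X=1) weight 8/405
  (Z=0, W=1, Y=1, U=2, X=2) weight 4/405
  (Z=0, W=1, Y=2, U=2, X=0) weight 2/135
  (Z=0, W=1, Y=2, U=2, X=1) weight 8/405
  (Z=0, W=2, Y=0, U=1, X=0) weight 2/135
  … 27 more
Group by U:
  weight(U=1) = 29/150
  weight(U=2) = 23/150
Total weight = 29/150 + 23/150 = 26/75
P(U=1 | obs) = 29/150 / 26/75 = 29/52
P(U=2 | obs) = 23/150 / 26/75 = 23/52

P(U = 1 | obs) = 29/52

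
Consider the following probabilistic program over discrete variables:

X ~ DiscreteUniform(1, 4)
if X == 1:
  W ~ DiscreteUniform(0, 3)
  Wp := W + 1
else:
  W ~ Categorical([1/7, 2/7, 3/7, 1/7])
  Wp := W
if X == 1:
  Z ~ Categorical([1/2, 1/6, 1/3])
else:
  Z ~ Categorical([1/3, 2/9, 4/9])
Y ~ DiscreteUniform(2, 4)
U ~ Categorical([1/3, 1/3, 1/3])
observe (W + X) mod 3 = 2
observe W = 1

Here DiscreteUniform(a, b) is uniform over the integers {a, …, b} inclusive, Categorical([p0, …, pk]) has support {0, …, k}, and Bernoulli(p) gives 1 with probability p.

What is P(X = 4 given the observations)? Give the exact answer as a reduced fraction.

P(X = 4 | obs) = 8/15

Enumerate traces; 54 have nonzero weight after conditioning:
  (X=1, W=1, Z=0, Y=2, U=0) weight 1/288
  (X=1, W=1, Z=0, Y=2, U=1) weight 1/288
  (X=1, W=1, Z=0, Y=2, U=2) weight 1/288
  (X=1, W=1, Z=0, Y=3, U=0) weight 1/288
  (X=1, W=1, Z=0, Y=3, U=1) weight 1/288
  (X=1, W=1, Z=0, Y=3, U=2) weight 1/288
  (X=1, W=1, Z=0, Y=4, U=0) weight 1/288
  (X=1, W=1, Z=0, Y=4, U=1) weight 1/288
  (X=4, W=1, Z=0, Y=2, U=0) weight 1/378
  … 45 more
Group by X:
  weight(X=1) = 1/16
  weight(X=4) = 1/14
Total weight = 1/16 + 1/14 = 15/112
P(X=1 | obs) = 1/16 / 15/112 = 7/15
P(X=4 | obs) = 1/14 / 15/112 = 8/15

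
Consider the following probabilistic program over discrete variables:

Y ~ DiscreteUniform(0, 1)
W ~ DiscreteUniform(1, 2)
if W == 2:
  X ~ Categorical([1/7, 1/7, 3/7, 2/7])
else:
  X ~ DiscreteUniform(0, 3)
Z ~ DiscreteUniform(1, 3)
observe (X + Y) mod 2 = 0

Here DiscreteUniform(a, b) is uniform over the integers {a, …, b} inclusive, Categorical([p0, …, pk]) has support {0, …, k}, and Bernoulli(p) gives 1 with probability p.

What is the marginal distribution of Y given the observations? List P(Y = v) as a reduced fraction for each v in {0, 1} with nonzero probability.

Enumerate traces; 24 have nonzero weight after conditioning:
  (Y=0, W=1, X=0, Z=1) weight 1/48
  (Y=0, W=1, X=0, Z=2) weight 1/48
  (Y=0, W=1, X=0, Z=3) weight 1/48
  (Y=0, W=1, X=2, Z=1) weight 1/48
  (Y=0, W=1, X=2, Z=2) weight 1/48
  (Y=0, W=1, X=2, Z=3) weight 1/48
  (Y=0, W=2, X=0, Z=1) weight 1/84
  (Y=0, W=2, X=0, Z=2) weight 1/84
  (Y=1, W=1, X=1, Z=1) weight 1/48
  … 15 more
Group by Y:
  weight(Y=0) = 15/56
  weight(Y=1) = 13/56
Total weight = 15/56 + 13/56 = 1/2
P(Y=0 | obs) = 15/56 / 1/2 = 15/28
P(Y=1 | obs) = 13/56 / 1/2 = 13/28

P(Y=0) = 15/28, P(Y=1) = 13/28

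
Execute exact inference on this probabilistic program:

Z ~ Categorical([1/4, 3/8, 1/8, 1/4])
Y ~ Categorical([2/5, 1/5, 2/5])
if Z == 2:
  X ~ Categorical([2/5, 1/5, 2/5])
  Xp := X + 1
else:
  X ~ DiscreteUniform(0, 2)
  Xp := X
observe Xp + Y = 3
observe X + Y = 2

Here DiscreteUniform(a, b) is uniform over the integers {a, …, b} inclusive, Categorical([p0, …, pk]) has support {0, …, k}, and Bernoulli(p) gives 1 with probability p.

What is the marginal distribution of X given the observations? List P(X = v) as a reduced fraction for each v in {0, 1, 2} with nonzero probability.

Enumerate traces; 3 have nonzero weight after conditioning:
  (Z=2, Y=0, X=2) weight 1/50
  (Z=2, Y=1, X=1) weight 1/200
  (Z=2, Y=2, X=0) weight 1/50
Group by X:
  weight(X=0) = 1/50
  weight(X=1) = 1/200
  weight(X=2) = 1/50
Total weight = 1/50 + 1/200 + 1/50 = 9/200
P(X=0 | obs) = 1/50 / 9/200 = 4/9
P(X=1 | obs) = 1/200 / 9/200 = 1/9
P(X=2 | obs) = 1/50 / 9/200 = 4/9

P(X=0) = 4/9, P(X=1) = 1/9, P(X=2) = 4/9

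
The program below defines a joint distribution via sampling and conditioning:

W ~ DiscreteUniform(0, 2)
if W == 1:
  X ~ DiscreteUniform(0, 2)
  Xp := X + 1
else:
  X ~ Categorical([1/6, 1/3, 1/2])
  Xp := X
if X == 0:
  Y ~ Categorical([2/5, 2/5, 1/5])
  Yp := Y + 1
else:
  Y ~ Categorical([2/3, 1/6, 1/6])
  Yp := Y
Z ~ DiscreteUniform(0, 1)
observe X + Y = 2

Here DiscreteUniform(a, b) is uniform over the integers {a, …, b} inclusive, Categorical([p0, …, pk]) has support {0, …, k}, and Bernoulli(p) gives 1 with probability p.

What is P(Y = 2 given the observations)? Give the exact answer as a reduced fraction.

Enumerate traces; 18 have nonzero weight after conditioning:
  (W=0, X=0, Y=2, Z=0) weight 1/180
  (W=0, X=0, Y=2, Z=1) weight 1/180
  (W=0, X=1, Y=1, Z=0) weight 1/108
  (W=0, X=1, Y=1, Z=1) weight 1/108
  (W=0, X=2, Y=0, Z=0) weight 1/18
  (W=0, X=2, Y=0, Z=1) weight 1/18
  (W=1, X=0, Y=2, Z=0) weight 1/90
  (W=1, X=0, Y=2, Z=1) weight 1/90
  … 10 more
Group by Y:
  weight(Y=0) = 8/27
  weight(Y=1) = 1/18
  weight(Y=2) = 2/45
Total weight = 8/27 + 1/18 + 2/45 = 107/270
P(Y=0 | obs) = 8/27 / 107/270 = 80/107
P(Y=1 | obs) = 1/18 / 107/270 = 15/107
P(Y=2 | obs) = 2/45 / 107/270 = 12/107

P(Y = 2 | obs) = 12/107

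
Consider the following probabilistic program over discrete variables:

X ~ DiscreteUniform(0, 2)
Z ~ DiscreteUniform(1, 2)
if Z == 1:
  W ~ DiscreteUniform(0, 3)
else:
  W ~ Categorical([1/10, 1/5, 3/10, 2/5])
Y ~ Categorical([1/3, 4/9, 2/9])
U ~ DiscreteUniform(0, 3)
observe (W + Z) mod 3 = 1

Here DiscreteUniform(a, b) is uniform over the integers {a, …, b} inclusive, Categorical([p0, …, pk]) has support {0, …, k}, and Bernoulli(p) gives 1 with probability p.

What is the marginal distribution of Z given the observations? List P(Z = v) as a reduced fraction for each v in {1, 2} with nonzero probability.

Enumerate traces; 108 have nonzero weight after conditioning:
  (X=0, Z=1, W=0, Y=0, U=0) weight 1/288
  (X=0, Z=1, W=0, Y=0, U=1) weight 1/288
  (X=0, Z=1, W=0, Y=0, U=2) weight 1/288
  (X=0, Z=1, W=0, Y=0, U=3) weight 1/288
  (X=0, Z=1, W=0, Y=1, U=0) weight 1/216
  (X=0, Z=1, W=0, Y=1, U=1) weight 1/216
  (X=0, Z=1, W=0, Y=1, U=2) weight 1/216
  (X=0, Z=1, W=0, Y=1, U=3) weight 1/216
  (X=0, Z=2, W=2, Y=0, U=0) weight 1/240
  … 99 more
Group by Z:
  weight(Z=1) = 1/4
  weight(Z=2) = 3/20
Total weight = 1/4 + 3/20 = 2/5
P(Z=1 | obs) = 1/4 / 2/5 = 5/8
P(Z=2 | obs) = 3/20 / 2/5 = 3/8

P(Z=1) = 5/8, P(Z=2) = 3/8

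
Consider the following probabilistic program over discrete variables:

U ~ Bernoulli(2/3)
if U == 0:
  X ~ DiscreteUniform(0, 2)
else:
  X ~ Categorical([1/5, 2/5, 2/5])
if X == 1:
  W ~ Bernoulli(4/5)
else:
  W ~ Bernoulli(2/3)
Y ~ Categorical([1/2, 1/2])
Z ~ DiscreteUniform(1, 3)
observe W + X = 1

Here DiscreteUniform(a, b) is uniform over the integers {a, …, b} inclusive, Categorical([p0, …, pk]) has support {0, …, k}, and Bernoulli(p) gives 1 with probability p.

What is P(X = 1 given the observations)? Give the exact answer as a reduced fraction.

Enumerate traces; 24 have nonzero weight after conditioning:
  (U=0, X=0, W=1, Y=0, Z=1) weight 1/81
  (U=0, X=0, W=1, Y=0, Z=2) weight 1/81
  (U=0, X=0, W=1, Y=0, Z=3) weight 1/81
  (U=0, X=0, W=1, Y=1, Z=1) weight 1/81
  (U=0, X=0, W=1, Y=1, Z=2) weight 1/81
  (U=0, X=0, W=1, Y=1, Z=3) weight 1/81
  (U=0, X=1, W=0, Y=0, Z=1) weight 1/270
  (U=0, X=1, W=0, Y=0, Z=2) weight 1/270
  … 16 more
Group by X:
  weight(X=0) = 22/135
  weight(X=1) = 17/225
Total weight = 22/135 + 17/225 = 161/675
P(X=0 | obs) = 22/135 / 161/675 = 110/161
P(X=1 | obs) = 17/225 / 161/675 = 51/161

P(X = 1 | obs) = 51/161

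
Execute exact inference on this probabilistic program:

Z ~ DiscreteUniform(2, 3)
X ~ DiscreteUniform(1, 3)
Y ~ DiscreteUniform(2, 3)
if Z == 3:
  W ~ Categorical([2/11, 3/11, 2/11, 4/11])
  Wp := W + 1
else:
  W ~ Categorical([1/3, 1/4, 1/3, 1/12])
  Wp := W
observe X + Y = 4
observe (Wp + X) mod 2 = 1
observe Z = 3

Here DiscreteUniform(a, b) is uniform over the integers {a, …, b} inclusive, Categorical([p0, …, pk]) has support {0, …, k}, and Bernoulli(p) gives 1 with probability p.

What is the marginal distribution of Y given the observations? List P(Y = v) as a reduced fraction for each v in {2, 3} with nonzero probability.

Enumerate traces; 4 have nonzero weight after conditioning:
  (Z=3, X=1, Y=3, W=1) weight 1/44
  (Z=3, X=1, Y=3, W=3) weight 1/33
  (Z=3, X=2, Y=2, W=0) weight 1/66
  (Z=3, X=2, Y=2, W=2) weight 1/66
Group by Y:
  weight(Y=2) = 1/33
  weight(Y=3) = 7/132
Total weight = 1/33 + 7/132 = 1/12
P(Y=2 | obs) = 1/33 / 1/12 = 4/11
P(Y=3 | obs) = 7/132 / 1/12 = 7/11

P(Y=2) = 4/11, P(Y=3) = 7/11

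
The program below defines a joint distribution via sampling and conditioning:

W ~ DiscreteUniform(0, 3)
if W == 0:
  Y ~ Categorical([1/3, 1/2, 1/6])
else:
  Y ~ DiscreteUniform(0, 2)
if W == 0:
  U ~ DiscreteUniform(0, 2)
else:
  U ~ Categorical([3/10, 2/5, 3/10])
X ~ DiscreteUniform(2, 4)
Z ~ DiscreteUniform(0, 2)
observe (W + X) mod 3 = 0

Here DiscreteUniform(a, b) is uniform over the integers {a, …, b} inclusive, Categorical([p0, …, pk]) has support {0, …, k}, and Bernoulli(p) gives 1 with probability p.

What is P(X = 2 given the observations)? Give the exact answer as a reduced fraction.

P(X = 2 | obs) = 1/4

Enumerate traces; 108 have nonzero weight after conditioning:
  (W=0, Y=0, U=0, X=3, Z=0) weight 1/324
  (W=0, Y=0, U=0, X=3, Z=1) weight 1/324
  (W=0, Y=0, U=0, X=3, Z=2) weight 1/324
  (W=0, Y=0, U=1, X=3, Z=0) weight 1/324
  (W=0, Y=0, U=1, X=3, Z=1) weight 1/324
  (W=0, Y=0, U=1, X=3, Z=2) weight 1/324
  (W=0, Y=0, U=2, X=3, Z=0) weight 1/324
  (W=0, Y=0, U=2, X=3, Z=1) weight 1/324
  (W=1, Y=0, U=0, X=2, Z=0) weight 1/360
  (W=2, Y=0, U=0, X=4, Z=0) weight 1/360
  … 98 more
Group by X:
  weight(X=2) = 1/12
  weight(X=3) = 1/6
  weight(X=4) = 1/12
Total weight = 1/12 + 1/6 + 1/12 = 1/3
P(X=2 | obs) = 1/12 / 1/3 = 1/4
P(X=3 | obs) = 1/6 / 1/3 = 1/2
P(X=4 | obs) = 1/12 / 1/3 = 1/4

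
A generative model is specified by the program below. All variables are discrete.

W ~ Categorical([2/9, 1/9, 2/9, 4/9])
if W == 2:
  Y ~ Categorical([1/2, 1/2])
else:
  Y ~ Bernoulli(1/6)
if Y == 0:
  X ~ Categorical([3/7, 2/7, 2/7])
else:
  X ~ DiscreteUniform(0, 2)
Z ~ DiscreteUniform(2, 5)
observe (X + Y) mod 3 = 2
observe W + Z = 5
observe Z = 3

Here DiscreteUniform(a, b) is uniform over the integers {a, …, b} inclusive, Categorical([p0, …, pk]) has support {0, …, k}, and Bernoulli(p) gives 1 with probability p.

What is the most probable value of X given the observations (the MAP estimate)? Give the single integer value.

Enumerate traces; 2 have nonzero weight after conditioning:
  (W=2, Y=0, X=2, Z=3) weight 1/126
  (W=2, Y=1, X=1, Z=3) weight 1/108
Group by X:
  weight(X=1) = 1/108
  weight(X=2) = 1/126
Total weight = 1/108 + 1/126 = 13/756
P(X=1 | obs) = 1/108 / 13/756 = 7/13
P(X=2 | obs) = 1/126 / 13/756 = 6/13
argmax = 1

argmax_v P(X = v | obs) = 1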